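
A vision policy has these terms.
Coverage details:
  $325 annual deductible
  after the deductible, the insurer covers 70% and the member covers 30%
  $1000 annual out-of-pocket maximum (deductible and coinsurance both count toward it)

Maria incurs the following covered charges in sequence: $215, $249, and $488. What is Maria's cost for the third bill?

$146.40

#1 ($215): fully absorbed by the deductible. Member pays $215; OOP now $215.
#2 ($249): deductible takes $110, $139 remains; member's 30% is $41.70. Cost to member: $151.70. OOP to date $366.70.
#3 ($488): deductible met; 30% of $488 = $146.40. Member pays $146.40; OOP now $513.10.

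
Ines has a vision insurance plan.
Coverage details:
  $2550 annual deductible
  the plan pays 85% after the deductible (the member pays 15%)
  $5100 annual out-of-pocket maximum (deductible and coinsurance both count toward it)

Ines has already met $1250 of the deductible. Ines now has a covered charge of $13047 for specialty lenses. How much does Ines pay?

Deductible still to meet: $2550 − $1250 = $1300.
After the $1300 deductible portion, $13047 − $1300 = $11747 is subject to coinsurance.
Coinsurance: $11747 × 15% = $1762.05.
So the member owes $1300 + $1762.05 = $3062.05 before any cap.
Total out-of-pocket so far would be $1250 + $3062.05 = $4312.05, below the $5100 cap — no reduction.

$3062.05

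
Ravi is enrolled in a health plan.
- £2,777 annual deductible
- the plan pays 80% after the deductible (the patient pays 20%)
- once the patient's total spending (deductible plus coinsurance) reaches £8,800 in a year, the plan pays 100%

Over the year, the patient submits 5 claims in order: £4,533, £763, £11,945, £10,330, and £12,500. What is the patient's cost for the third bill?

£2,389

#1 (£4,533): £2,777 to deductible, leaving £1,756; coinsurance £1,756 × 20% = £351.20. Cost to patient: £3,128.20. OOP to date £3,128.20.
#2 (£763): deductible already satisfied, so patient's share is 20% × £763 = £152.60. Patient owes £152.60 (running OOP £3,280.80).
#3 (£11,945): deductible already satisfied, so patient's share is 20% × £11,945 = £2,389. Patient owes £2,389 (running OOP £5,669.80).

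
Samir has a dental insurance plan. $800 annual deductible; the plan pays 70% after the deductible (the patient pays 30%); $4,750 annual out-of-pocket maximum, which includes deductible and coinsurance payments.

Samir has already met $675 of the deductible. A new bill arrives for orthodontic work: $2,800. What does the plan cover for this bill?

$1,872.50

$675 of the $800 deductible is already met, leaving $125.
After the $125 deductible portion, $2,800 − $125 = $2,675 is subject to coinsurance.
30% of $2,675 = $802.50 falls to the patient.
Patient responsibility before any cap: $125 + $802.50 = $927.50.
Year-to-date out-of-pocket becomes $675 + $927.50 = $1,602.50, still under the $4,750 maximum, so no cap applies.
The plan picks up $2,800 − $927.50 = $1,872.50.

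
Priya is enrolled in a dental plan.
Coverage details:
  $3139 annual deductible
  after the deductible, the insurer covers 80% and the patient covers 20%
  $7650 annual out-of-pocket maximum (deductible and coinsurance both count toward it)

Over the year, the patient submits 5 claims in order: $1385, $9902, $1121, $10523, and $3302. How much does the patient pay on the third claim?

$224.20

#1 ($1385): fully absorbed by the deductible. Patient owes $1385 (running OOP $1385).
#2 ($9902): $1754 to deductible, leaving $8148; coinsurance $8148 × 20% = $1629.60. Patient pays $3383.60; OOP now $4768.60.
#3 ($1121): 20% coinsurance on $1121 = $224.20. Patient pays $224.20; OOP now $4992.80.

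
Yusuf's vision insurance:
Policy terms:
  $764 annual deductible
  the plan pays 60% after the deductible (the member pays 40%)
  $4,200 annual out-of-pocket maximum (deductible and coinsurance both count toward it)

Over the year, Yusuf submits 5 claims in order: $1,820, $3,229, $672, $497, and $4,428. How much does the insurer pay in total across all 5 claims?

Claim 1 — $1,820: $764 finishes the deductible; $1,056 goes to coinsurance; coinsurance $1,056 × 40% = $422.40. Member pays $1,186.40; OOP now $1,186.40. Plan pays $1,820 − $1,186.40 = $633.60.
Claim 2 — $3,229: deductible already satisfied, so member's share is 40% × $3,229 = $1,291.60. Cost to member: $1,291.60. OOP to date $2,478. Plan pays $3,229 − $1,291.60 = $1,937.40.
Claim 3 — $672: deductible met; 40% of $672 = $268.80. Member owes $268.80 (running OOP $2,746.80). Plan pays $672 − $268.80 = $403.20.
Claim 4 — $497: deductible met; 40% of $497 = $198.80. Member pays $198.80; OOP now $2,945.60. Insurer: $497 − $198.80 = $298.20.
Claim 5 — $4,428: deductible already satisfied, so member's share is 40% × $4,428 = $1,771.20. That would push OOP to $4,716.80, over the $4,200 cap, so member pays $4,200 − $2,945.60 = $1,254.40. Plan pays $4,428 − $1,254.40 = $3,173.60.
Insurer total: $633.60 + $1,937.40 + $403.20 + $298.20 + $3,173.60 = $6,446.

$6,446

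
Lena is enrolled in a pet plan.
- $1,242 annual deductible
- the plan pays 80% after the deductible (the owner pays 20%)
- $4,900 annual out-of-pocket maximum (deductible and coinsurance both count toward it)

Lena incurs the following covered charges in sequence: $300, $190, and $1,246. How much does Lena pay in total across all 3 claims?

$1,340.80

#1 ($300): all of it applies to the deductible. Cost to owner: $300. OOP to date $300.
#2 ($190): entire amount goes to the deductible. Owner owes $190 (running OOP $490).
#3 ($1,246): deductible takes $752, $494 remains; coinsurance $494 × 20% = $98.80. Owner owes $850.80 (running OOP $1,340.80).
Total paid by the owner: $300 + $190 + $850.80 = $1,340.80.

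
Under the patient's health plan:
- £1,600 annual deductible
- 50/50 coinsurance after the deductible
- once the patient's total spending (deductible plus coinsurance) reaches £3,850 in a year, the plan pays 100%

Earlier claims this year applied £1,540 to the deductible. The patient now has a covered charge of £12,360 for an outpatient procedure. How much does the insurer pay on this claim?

£10,050

Remaining deductible: £1,600 − £1,540 = £60.
That leaves £12,360 − £60 = £12,300 for coinsurance.
Coinsurance: £12,300 × 50% = £6,150.
Patient responsibility before any cap: £60 + £6,150 = £6,210.
Year-to-date out-of-pocket would reach £1,540 + £6,210 = £7,750, above the £3,850 maximum, so the patient pays only £3,850 − £1,540 = £2,310.
Insurer pays the balance: £12,360 − £2,310 = £10,050.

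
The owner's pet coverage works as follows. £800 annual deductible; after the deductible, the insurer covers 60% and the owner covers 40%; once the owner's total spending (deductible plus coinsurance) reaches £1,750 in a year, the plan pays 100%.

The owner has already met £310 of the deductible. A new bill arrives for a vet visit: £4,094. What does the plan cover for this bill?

£2,654

£310 of the £800 deductible is already met, leaving £490.
That leaves £4,094 − £490 = £3,604 for coinsurance.
Owner's 40% share of £3,604 is £1,441.60.
So the owner owes £490 + £1,441.60 = £1,931.60 before any cap.
Adding £1,931.60 to the £310 already spent would give £2,241.60, which exceeds the £1,750 cap; the owner pays just £1,750 − £310 = £1,440.
The insurer covers the remainder: £4,094 − £1,440 = £2,654.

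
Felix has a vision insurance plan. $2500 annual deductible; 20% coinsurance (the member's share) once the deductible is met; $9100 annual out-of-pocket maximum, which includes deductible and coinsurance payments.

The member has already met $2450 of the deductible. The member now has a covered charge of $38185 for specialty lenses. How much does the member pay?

Remaining deductible: $2500 − $2450 = $50.
After the $50 deductible portion, $38185 − $50 = $38135 is subject to coinsurance.
Coinsurance: $38135 × 20% = $7627.
So the member owes $50 + $7627 = $7677 before any cap.
Year-to-date out-of-pocket would reach $2450 + $7677 = $10127, above the $9100 maximum, so the member pays only $9100 − $2450 = $6650.

$6650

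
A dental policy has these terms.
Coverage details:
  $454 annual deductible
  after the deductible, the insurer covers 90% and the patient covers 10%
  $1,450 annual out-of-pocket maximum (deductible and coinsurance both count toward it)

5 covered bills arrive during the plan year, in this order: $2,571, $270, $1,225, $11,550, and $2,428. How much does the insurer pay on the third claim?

Claim 1 ($2,571): $454 to deductible, leaving $2,117; patient's 10% is $211.70. Patient pays $665.70; OOP now $665.70. Plan pays $2,571 − $665.70 = $1,905.30.
Claim 2 ($270): 10% coinsurance on $270 = $27. Cost to patient: $27. OOP to date $692.70. Plan pays $270 − $27 = $243.
Claim 3 ($1,225): 10% coinsurance on $1,225 = $122.50. Patient owes $122.50 (running OOP $815.20). Insurer: $1,225 − $122.50 = $1,102.50.

$1,102.50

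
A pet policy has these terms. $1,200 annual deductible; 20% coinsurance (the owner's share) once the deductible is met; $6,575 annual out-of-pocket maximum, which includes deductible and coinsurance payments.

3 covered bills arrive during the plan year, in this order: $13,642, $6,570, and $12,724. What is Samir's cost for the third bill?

$1,572.60

Claim 1 — $13,642: deductible takes $1,200, $12,442 remains; owner's 20% is $2,488.40. Cost to owner: $3,688.40. OOP to date $3,688.40.
Claim 2 — $6,570: deductible already satisfied, so owner's share is 20% × $6,570 = $1,314. Owner owes $1,314 (running OOP $5,002.40).
Claim 3 — $12,724: deductible met; 20% of $12,724 = $2,544.80. Adding that to $5,002.40 gives $7,547.20, past the $6,575 cap; owner pays only $6,575 − $5,002.40 = $1,572.60.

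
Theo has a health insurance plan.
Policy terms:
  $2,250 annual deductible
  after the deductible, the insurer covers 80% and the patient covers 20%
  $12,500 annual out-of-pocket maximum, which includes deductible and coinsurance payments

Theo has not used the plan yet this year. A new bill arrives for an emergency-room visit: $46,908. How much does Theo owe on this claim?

$11,181.60

Nothing has been paid toward the $2,250 deductible, so the first $2,250 of this charge is applied there.
That leaves $46,908 − $2,250 = $44,658 for coinsurance.
Patient's 20% share of $44,658 is $8,931.60.
So the patient owes $2,250 + $8,931.60 = $11,181.60 before any cap.
Total out-of-pocket so far would be $0 + $11,181.60 = $11,181.60, below the $12,500 cap — no reduction.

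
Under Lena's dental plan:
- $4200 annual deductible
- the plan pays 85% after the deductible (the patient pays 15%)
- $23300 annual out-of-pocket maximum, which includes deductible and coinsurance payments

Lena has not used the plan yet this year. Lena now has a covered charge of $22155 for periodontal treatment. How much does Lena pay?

$6893.25

Nothing has been paid toward the $4200 deductible, so the first $4200 of this charge is applied there.
That leaves $22155 − $4200 = $17955 for coinsurance.
15% of $17955 = $2693.25 falls to the patient.
That puts the patient's cost at $4200 + $2693.25 = $6893.25 before any cap.
Year-to-date out-of-pocket becomes $0 + $6893.25 = $6893.25, still under the $23300 maximum, so no cap applies.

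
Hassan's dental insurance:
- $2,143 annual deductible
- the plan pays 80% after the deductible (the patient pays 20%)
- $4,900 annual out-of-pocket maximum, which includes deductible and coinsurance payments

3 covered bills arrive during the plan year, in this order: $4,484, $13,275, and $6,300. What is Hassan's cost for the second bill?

$2,288.80

Claim 1 ($4,484): $2,143 to deductible, leaving $2,341; 20% of $2,341 = $468.20. Patient pays $2,611.20; OOP now $2,611.20.
Claim 2 ($13,275): deductible already satisfied, so patient's share is 20% × $13,275 = $2,655. OOP would hit $5,266.20 > $4,900, so the cap limits the patient to $4,900 − $2,611.20 = $2,288.80.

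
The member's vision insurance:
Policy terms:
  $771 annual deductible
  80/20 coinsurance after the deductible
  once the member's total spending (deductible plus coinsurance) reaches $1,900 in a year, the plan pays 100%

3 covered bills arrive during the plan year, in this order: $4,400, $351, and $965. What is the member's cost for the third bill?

Claim 1 — $4,400: $771 finishes the deductible; $3,629 goes to coinsurance; coinsurance $3,629 × 20% = $725.80. Member owes $1,496.80 (running OOP $1,496.80).
Claim 2 — $351: 20% coinsurance on $351 = $70.20. Cost to member: $70.20. OOP to date $1,567.
Claim 3 — $965: deductible met; 20% of $965 = $193. Member owes $193 (running OOP $1,760).

$193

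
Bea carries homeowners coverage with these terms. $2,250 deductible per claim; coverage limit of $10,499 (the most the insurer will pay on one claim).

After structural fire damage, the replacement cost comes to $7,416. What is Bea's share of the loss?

$2,250

Less the $2,250 deductible: $7,416 − $2,250 = $5,166.
$5,166 ≤ $10,499, so the limit doesn't bind; insurer pays $5,166.
Homeowner's share is the uncovered remainder: $7,416 − $5,166 = $2,250.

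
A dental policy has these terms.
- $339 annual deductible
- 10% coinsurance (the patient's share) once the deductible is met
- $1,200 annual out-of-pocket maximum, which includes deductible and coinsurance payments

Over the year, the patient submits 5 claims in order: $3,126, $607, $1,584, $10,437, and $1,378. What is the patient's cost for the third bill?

Claim 1 ($3,126): $339 to deductible, leaving $2,787; 10% of $2,787 = $278.70. Cost to patient: $617.70. OOP to date $617.70.
Claim 2 ($607): deductible already satisfied, so patient's share is 10% × $607 = $60.70. Patient owes $60.70 (running OOP $678.40).
Claim 3 ($1,584): 10% coinsurance on $1,584 = $158.40. Patient owes $158.40 (running OOP $836.80).

$158.40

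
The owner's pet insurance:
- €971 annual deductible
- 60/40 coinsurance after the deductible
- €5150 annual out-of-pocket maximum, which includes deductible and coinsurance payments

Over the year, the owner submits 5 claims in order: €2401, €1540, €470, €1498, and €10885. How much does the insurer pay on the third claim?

#1 (€2401): deductible takes €971, €1430 remains; owner's 40% is €572. Cost to owner: €1543. OOP to date €1543. Plan pays €2401 − €1543 = €858.
#2 (€1540): deductible met; 40% of €1540 = €616. Owner pays €616; OOP now €2159. Plan pays €1540 − €616 = €924.
#3 (€470): 40% coinsurance on €470 = €188. Cost to owner: €188. OOP to date €2347. Insurer: €470 − €188 = €282.

€282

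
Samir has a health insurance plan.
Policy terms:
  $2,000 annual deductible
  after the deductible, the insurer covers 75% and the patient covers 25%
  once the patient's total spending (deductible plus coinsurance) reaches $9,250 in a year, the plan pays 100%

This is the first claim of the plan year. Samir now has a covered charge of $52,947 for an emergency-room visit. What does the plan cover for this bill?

$43,697

The full $2,000 deductible is still open; $2,000 of this bill applies to it.
After the $2,000 deductible portion, $52,947 − $2,000 = $50,947 is subject to coinsurance.
Patient's 25% share of $50,947 is $12,736.75.
That puts the patient's cost at $2,000 + $12,736.75 = $14,736.75 before any cap.
Year-to-date out-of-pocket would reach $0 + $14,736.75 = $14,736.75, above the $9,250 maximum, so the patient pays only $9,250 − $0 = $9,250.
Insurer pays the balance: $52,947 − $9,250 = $43,697.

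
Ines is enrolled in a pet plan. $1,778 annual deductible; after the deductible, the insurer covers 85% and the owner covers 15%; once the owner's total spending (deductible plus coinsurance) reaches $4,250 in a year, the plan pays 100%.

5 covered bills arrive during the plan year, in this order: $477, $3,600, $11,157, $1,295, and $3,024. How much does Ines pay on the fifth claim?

Bill 1, $477: all of it applies to the deductible. Owner owes $477 (running OOP $477).
Bill 2, $3,600: $1,301 to deductible, leaving $2,299; coinsurance $2,299 × 15% = $344.85. Owner owes $1,645.85 (running OOP $2,122.85).
Bill 3, $11,157: 15% coinsurance on $11,157 = $1,673.55. Owner owes $1,673.55 (running OOP $3,796.40).
Bill 4, $1,295: 15% coinsurance on $1,295 = $194.25. Cost to owner: $194.25. OOP to date $3,990.65.
Bill 5, $3,024: deductible met; 15% of $3,024 = $453.60. Adding that to $3,990.65 gives $4,444.25, past the $4,250 cap; owner pays only $4,250 − $3,990.65 = $259.35.

$259.35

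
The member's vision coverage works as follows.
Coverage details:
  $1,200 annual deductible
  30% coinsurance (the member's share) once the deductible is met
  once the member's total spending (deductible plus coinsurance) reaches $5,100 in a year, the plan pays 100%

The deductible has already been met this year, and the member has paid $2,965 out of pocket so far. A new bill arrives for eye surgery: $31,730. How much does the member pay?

The deductible is already satisfied, so the full bill goes to coinsurance.
Coinsurance: $31,730 × 30% = $9,519.
That would bring total out-of-pocket to $12,484, past the $5,100 cap. The member is capped at $5,100 − $2,965 = $2,135 on this claim.

$2,135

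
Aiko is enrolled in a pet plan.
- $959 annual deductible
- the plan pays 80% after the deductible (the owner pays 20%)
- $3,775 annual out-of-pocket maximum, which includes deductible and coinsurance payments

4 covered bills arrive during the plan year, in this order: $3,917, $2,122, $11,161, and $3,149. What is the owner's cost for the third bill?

#1 ($3,917): $959 to deductible, leaving $2,958; 20% of $2,958 = $591.60. Cost to owner: $1,550.60. OOP to date $1,550.60.
#2 ($2,122): deductible already satisfied, so owner's share is 20% × $2,122 = $424.40. Cost to owner: $424.40. OOP to date $1,975.
#3 ($11,161): 20% coinsurance on $11,161 = $2,232.20. Adding that to $1,975 gives $4,207.20, past the $3,775 cap; owner pays only $3,775 − $1,975 = $1,800.

$1,800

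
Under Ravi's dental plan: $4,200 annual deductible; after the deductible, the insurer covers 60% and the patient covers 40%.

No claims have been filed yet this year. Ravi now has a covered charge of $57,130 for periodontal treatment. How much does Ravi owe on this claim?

The full $4,200 deductible is still open; $4,200 of this bill applies to it.
After the $4,200 deductible portion, $57,130 − $4,200 = $52,930 is subject to coinsurance.
Coinsurance: $52,930 × 40% = $21,172.
That puts the patient's cost at $4,200 + $21,172 = $25,372.

$25,372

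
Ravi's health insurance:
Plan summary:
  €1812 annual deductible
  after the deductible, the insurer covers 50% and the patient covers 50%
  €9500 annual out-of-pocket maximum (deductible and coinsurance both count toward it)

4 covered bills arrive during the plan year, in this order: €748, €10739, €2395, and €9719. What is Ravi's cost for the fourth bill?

Bill 1, €748: fully absorbed by the deductible. Patient pays €748; OOP now €748.
Bill 2, €10739: €1064 to deductible, leaving €9675; patient's 50% is €4837.50. Patient pays €5901.50; OOP now €6649.50.
Bill 3, €2395: deductible met; 50% of €2395 = €1197.50. Cost to patient: €1197.50. OOP to date €7847.
Bill 4, €9719: 50% coinsurance on €9719 = €4859.50. OOP would hit €12706.50 > €9500, so the cap limits the patient to €9500 − €7847 = €1653.

€1653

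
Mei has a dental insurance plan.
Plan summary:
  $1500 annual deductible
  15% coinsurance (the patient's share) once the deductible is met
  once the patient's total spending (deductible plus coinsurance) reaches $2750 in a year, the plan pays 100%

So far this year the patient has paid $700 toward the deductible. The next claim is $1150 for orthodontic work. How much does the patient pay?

$852.50

Deductible still to meet: $1500 − $700 = $800.
After the $800 deductible portion, $1150 − $800 = $350 is subject to coinsurance.
Patient's 15% share of $350 is $52.50.
Patient responsibility before any cap: $800 + $52.50 = $852.50.
Cumulative spending $700 + $852.50 = $1552.50 stays under the $2750 maximum.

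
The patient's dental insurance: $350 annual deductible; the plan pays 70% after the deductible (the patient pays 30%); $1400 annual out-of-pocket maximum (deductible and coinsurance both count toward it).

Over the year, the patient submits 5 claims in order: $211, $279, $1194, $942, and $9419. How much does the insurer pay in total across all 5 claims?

Bill 1, $211: fully absorbed by the deductible. Patient owes $211 (running OOP $211). Plan pays $211 − $211 = $0.
Bill 2, $279: $139 to deductible, leaving $140; coinsurance $140 × 30% = $42. Patient owes $181 (running OOP $392). Plan pays $279 − $181 = $98.
Bill 3, $1194: deductible already satisfied, so patient's share is 30% × $1194 = $358.20. Patient pays $358.20; OOP now $750.20. Insurer: $1194 − $358.20 = $835.80.
Bill 4, $942: deductible met; 30% of $942 = $282.60. Patient pays $282.60; OOP now $1032.80. Plan pays $942 − $282.60 = $659.40.
Bill 5, $9419: deductible met; 30% of $9419 = $2825.70. OOP would hit $3858.50 > $1400, so the cap limits the patient to $1400 − $1032.80 = $367.20. Insurer: $9419 − $367.20 = $9051.80.
Insurer total: $0 + $98 + $835.80 + $659.40 + $9051.80 = $10645.

$10645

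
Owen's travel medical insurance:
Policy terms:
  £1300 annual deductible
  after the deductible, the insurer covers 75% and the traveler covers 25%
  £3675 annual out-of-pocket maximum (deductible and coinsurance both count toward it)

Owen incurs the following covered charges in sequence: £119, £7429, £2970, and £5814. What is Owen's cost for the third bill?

£742.50

Bill 1, £119: entire amount goes to the deductible. Cost to traveler: £119. OOP to date £119.
Bill 2, £7429: £1181 to deductible, leaving £6248; traveler's 25% is £1562. Cost to traveler: £2743. OOP to date £2862.
Bill 3, £2970: deductible met; 25% of £2970 = £742.50. Traveler pays £742.50; OOP now £3604.50.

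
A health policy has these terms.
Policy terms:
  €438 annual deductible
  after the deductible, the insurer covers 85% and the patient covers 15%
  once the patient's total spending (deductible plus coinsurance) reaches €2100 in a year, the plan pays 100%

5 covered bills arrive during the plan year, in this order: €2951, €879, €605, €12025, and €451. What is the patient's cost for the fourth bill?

€1062.45

Bill 1, €2951: €438 finishes the deductible; €2513 goes to coinsurance; 15% of €2513 = €376.95. Cost to patient: €814.95. OOP to date €814.95.
Bill 2, €879: deductible already satisfied, so patient's share is 15% × €879 = €131.85. Patient owes €131.85 (running OOP €946.80).
Bill 3, €605: deductible already satisfied, so patient's share is 15% × €605 = €90.75. Cost to patient: €90.75. OOP to date €1037.55.
Bill 4, €12025: deductible already satisfied, so patient's share is 15% × €12025 = €1803.75. Adding that to €1037.55 gives €2841.30, past the €2100 cap; patient pays only €2100 − €1037.55 = €1062.45.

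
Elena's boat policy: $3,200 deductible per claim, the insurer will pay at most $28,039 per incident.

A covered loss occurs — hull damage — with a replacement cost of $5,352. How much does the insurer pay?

$2,152

After the deductible, $5,352 − $3,200 = $2,152 remains.
$2,152 is within the $28,039 limit, so the insurer pays $2,152.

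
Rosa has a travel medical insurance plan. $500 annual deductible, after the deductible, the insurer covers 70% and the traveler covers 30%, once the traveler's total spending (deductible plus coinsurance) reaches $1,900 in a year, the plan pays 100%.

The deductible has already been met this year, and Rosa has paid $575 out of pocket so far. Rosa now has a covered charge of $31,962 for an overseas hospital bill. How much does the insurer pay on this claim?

With the deductible met, the entire $31,962 is subject to coinsurance.
Traveler's 30% share of $31,962 is $9,588.60.
Adding $9,588.60 to the $575 already spent would give $10,163.60, which exceeds the $1,900 cap; the traveler pays just $1,900 − $575 = $1,325.
Insurer pays the balance: $31,962 − $1,325 = $30,637.

$30,637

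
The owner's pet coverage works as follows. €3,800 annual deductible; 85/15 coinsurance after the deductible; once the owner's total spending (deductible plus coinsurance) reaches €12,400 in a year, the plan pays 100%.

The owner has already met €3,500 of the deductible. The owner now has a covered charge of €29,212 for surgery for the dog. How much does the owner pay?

€4,636.80

€3,500 of the €3,800 deductible is already met, leaving €300.
The remaining €28,912 (= €29,212 − €300) moves to coinsurance.
15% of €28,912 = €4,336.80 falls to the owner.
So the owner owes €300 + €4,336.80 = €4,636.80 before any cap.
Cumulative spending €3,500 + €4,636.80 = €8,136.80 stays under the €12,400 maximum.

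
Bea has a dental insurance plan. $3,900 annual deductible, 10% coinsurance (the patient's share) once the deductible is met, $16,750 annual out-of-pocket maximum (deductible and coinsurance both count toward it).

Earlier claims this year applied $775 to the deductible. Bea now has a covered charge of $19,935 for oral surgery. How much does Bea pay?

Remaining deductible: $3,900 − $775 = $3,125.
The remaining $16,810 (= $19,935 − $3,125) moves to coinsurance.
Coinsurance: $16,810 × 10% = $1,681.
That puts the patient's cost at $3,125 + $1,681 = $4,806 before any cap.
Total out-of-pocket so far would be $775 + $4,806 = $5,581, below the $16,750 cap — no reduction.

$4,806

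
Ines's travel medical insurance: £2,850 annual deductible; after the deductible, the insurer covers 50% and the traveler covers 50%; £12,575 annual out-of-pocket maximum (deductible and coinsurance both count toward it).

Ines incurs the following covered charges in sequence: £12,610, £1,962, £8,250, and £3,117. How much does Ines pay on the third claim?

Claim 1 (£12,610): £2,850 finishes the deductible; £9,760 goes to coinsurance; 50% of £9,760 = £4,880. Cost to traveler: £7,730. OOP to date £7,730.
Claim 2 (£1,962): deductible already satisfied, so traveler's share is 50% × £1,962 = £981. Traveler owes £981 (running OOP £8,711).
Claim 3 (£8,250): deductible met; 50% of £8,250 = £4,125. OOP would hit £12,836 > £12,575, so the cap limits the traveler to £12,575 − £8,711 = £3,864.

£3,864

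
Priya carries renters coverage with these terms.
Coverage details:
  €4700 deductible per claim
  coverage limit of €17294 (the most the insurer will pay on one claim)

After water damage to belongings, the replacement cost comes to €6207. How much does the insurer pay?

Subtract the deductible: €6207 − €4700 = €1507.
€1507 is within the €17294 limit, so the insurer pays €1507.

€1507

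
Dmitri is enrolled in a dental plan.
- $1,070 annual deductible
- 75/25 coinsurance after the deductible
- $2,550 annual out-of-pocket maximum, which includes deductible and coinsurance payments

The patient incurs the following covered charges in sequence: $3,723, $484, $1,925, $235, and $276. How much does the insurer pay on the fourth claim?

Claim 1 — $3,723: deductible takes $1,070, $2,653 remains; coinsurance $2,653 × 25% = $663.25. Patient pays $1,733.25; OOP now $1,733.25. Plan pays $3,723 − $1,733.25 = $1,989.75.
Claim 2 — $484: deductible met; 25% of $484 = $121. Patient pays $121; OOP now $1,854.25. Insurer: $484 − $121 = $363.
Claim 3 — $1,925: 25% coinsurance on $1,925 = $481.25. Cost to patient: $481.25. OOP to date $2,335.50. Plan pays $1,925 − $481.25 = $1,443.75.
Claim 4 — $235: 25% coinsurance on $235 = $58.75. Patient pays $58.75; OOP now $2,394.25. Insurer: $235 − $58.75 = $176.25.

$176.25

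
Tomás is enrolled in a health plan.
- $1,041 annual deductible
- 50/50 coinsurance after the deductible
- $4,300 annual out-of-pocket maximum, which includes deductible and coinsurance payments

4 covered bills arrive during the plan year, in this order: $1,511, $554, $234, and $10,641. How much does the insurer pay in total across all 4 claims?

$8,640

#1 ($1,511): $1,041 to deductible, leaving $470; patient's 50% is $235. Cost to patient: $1,276. OOP to date $1,276. Plan pays $1,511 − $1,276 = $235.
#2 ($554): 50% coinsurance on $554 = $277. Cost to patient: $277. OOP to date $1,553. Plan pays $554 − $277 = $277.
#3 ($234): 50% coinsurance on $234 = $117. Patient pays $117; OOP now $1,670. Plan pays $234 − $117 = $117.
#4 ($10,641): deductible already satisfied, so patient's share is 50% × $10,641 = $5,320.50. Adding that to $1,670 gives $6,990.50, past the $4,300 cap; patient pays only $4,300 − $1,670 = $2,630. Plan pays $10,641 − $2,630 = $8,011.
Insurer total: $235 + $277 + $117 + $8,011 = $8,640.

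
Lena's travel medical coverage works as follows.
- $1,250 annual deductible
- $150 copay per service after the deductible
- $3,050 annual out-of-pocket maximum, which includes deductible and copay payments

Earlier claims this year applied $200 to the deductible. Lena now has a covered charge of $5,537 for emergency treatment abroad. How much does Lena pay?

$200 of the $1,250 deductible is already met, leaving $1,050.
After the $1,050 deductible portion, $5,537 − $1,050 = $4,487 is subject to the copay.
Copay on this service: $150.
That puts the traveler's cost at $1,050 + $150 = $1,200 before any cap.
Total out-of-pocket so far would be $200 + $1,200 = $1,400, below the $3,050 cap — no reduction.

$1,200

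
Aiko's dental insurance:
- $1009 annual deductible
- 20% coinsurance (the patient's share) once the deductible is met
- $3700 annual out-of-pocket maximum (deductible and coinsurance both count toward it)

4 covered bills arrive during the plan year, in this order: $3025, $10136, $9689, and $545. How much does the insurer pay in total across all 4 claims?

Claim 1 ($3025): $1009 finishes the deductible; $2016 goes to coinsurance; 20% of $2016 = $403.20. Patient pays $1412.20; OOP now $1412.20. Plan pays $3025 − $1412.20 = $1612.80.
Claim 2 ($10136): 20% coinsurance on $10136 = $2027.20. Patient pays $2027.20; OOP now $3439.40. Insurer: $10136 − $2027.20 = $8108.80.
Claim 3 ($9689): 20% coinsurance on $9689 = $1937.80. OOP would hit $5377.20 > $3700, so the cap limits the patient to $3700 − $3439.40 = $260.60. Plan pays $9689 − $260.60 = $9428.40.
Claim 4 ($545): deductible already satisfied, so patient's share is 20% × $545 = $109. That would push OOP to $3809, over the $3700 cap, so patient pays $3700 − $3700 = $0. Insurer: $545 − $0 = $545.
Insurer total = bills − patient's total = $23395 − $3700 = $19695.

$19695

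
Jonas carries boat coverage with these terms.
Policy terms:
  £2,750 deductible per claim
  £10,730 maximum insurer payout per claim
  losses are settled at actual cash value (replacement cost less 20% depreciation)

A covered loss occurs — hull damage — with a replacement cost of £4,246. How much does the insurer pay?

£646.80

Actual cash value after 20% depreciation: £4,246 × 80% = £3,396.80.
Less the £2,750 deductible: £3,396.80 − £2,750 = £646.80.
£646.80 ≤ £10,730, so the limit doesn't bind; insurer pays £646.80.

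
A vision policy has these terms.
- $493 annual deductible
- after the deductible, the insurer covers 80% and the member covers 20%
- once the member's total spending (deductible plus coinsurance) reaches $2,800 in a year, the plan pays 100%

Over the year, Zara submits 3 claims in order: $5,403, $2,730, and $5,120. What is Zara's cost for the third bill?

Claim 1 — $5,403: $493 finishes the deductible; $4,910 goes to coinsurance; member's 20% is $982. Member pays $1,475; OOP now $1,475.
Claim 2 — $2,730: deductible met; 20% of $2,730 = $546. Member pays $546; OOP now $2,021.
Claim 3 — $5,120: deductible already satisfied, so member's share is 20% × $5,120 = $1,024. OOP would hit $3,045 > $2,800, so the cap limits the member to $2,800 − $2,021 = $779.

$779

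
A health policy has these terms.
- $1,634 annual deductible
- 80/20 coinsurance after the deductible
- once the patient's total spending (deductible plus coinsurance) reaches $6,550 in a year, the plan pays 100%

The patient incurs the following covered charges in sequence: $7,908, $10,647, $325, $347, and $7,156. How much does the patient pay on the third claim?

$65

Bill 1, $7,908: deductible takes $1,634, $6,274 remains; coinsurance $6,274 × 20% = $1,254.80. Cost to patient: $2,888.80. OOP to date $2,888.80.
Bill 2, $10,647: deductible already satisfied, so patient's share is 20% × $10,647 = $2,129.40. Cost to patient: $2,129.40. OOP to date $5,018.20.
Bill 3, $325: 20% coinsurance on $325 = $65. Patient owes $65 (running OOP $5,083.20).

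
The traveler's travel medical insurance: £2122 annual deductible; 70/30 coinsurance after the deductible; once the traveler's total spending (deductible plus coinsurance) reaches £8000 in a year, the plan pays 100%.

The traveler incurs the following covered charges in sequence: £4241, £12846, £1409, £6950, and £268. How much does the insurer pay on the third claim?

Claim 1 (£4241): £2122 finishes the deductible; £2119 goes to coinsurance; traveler's 30% is £635.70. Traveler owes £2757.70 (running OOP £2757.70). Insurer: £4241 − £2757.70 = £1483.30.
Claim 2 (£12846): deductible already satisfied, so traveler's share is 30% × £12846 = £3853.80. Traveler owes £3853.80 (running OOP £6611.50). Plan pays £12846 − £3853.80 = £8992.20.
Claim 3 (£1409): 30% coinsurance on £1409 = £422.70. Cost to traveler: £422.70. OOP to date £7034.20. Plan pays £1409 − £422.70 = £986.30.

£986.30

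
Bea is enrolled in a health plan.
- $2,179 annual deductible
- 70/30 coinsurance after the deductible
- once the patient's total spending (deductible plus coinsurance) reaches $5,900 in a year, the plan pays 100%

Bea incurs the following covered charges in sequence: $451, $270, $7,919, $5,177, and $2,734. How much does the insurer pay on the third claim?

$4,522.70

Bill 1, $451: fully absorbed by the deductible. Patient pays $451; OOP now $451. Insurer: $451 − $451 = $0.
Bill 2, $270: entire amount goes to the deductible. Cost to patient: $270. OOP to date $721. Plan pays $270 − $270 = $0.
Bill 3, $7,919: deductible takes $1,458, $6,461 remains; coinsurance $6,461 × 30% = $1,938.30. Patient owes $3,396.30 (running OOP $4,117.30). Plan pays $7,919 − $3,396.30 = $4,522.70.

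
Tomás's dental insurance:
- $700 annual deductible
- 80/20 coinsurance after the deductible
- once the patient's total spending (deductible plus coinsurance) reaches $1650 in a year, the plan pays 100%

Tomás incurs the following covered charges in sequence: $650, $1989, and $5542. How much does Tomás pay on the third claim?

Claim 1 ($650): entire amount goes to the deductible. Cost to patient: $650. OOP to date $650.
Claim 2 ($1989): deductible takes $50, $1939 remains; coinsurance $1939 × 20% = $387.80. Patient pays $437.80; OOP now $1087.80.
Claim 3 ($5542): deductible already satisfied, so patient's share is 20% × $5542 = $1108.40. Adding that to $1087.80 gives $2196.20, past the $1650 cap; patient pays only $1650 − $1087.80 = $562.20.

$562.20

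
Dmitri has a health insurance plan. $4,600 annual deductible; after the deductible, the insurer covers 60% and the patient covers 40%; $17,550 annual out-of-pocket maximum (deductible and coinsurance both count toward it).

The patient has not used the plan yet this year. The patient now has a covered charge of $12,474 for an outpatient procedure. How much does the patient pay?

Nothing has been paid toward the $4,600 deductible, so the first $4,600 of this charge is applied there.
After the $4,600 deductible portion, $12,474 − $4,600 = $7,874 is subject to coinsurance.
40% of $7,874 = $3,149.60 falls to the patient.
That puts the patient's cost at $4,600 + $3,149.60 = $7,749.60 before any cap.
Total out-of-pocket so far would be $0 + $7,749.60 = $7,749.60, below the $17,550 cap — no reduction.

$7,749.60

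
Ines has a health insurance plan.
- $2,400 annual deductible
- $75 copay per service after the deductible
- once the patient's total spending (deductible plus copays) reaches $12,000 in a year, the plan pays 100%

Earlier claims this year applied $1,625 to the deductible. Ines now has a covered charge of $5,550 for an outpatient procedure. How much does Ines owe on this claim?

$850

Deductible still to meet: $2,400 − $1,625 = $775.
That leaves $5,550 − $775 = $4,775 for the copay.
Copay on this service: $75.
So the patient owes $775 + $75 = $850 before any cap.
Total out-of-pocket so far would be $1,625 + $850 = $2,475, below the $12,000 cap — no reduction.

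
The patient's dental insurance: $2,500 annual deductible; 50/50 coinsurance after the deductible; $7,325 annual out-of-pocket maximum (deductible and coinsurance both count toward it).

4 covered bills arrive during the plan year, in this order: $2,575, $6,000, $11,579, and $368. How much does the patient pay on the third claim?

$1,787.50

Claim 1 — $2,575: $2,500 finishes the deductible; $75 goes to coinsurance; 50% of $75 = $37.50. Patient pays $2,537.50; OOP now $2,537.50.
Claim 2 — $6,000: deductible met; 50% of $6,000 = $3,000. Patient pays $3,000; OOP now $5,537.50.
Claim 3 — $11,579: deductible already satisfied, so patient's share is 50% × $11,579 = $5,789.50. Adding that to $5,537.50 gives $11,327, past the $7,325 cap; patient pays only $7,325 − $5,537.50 = $1,787.50.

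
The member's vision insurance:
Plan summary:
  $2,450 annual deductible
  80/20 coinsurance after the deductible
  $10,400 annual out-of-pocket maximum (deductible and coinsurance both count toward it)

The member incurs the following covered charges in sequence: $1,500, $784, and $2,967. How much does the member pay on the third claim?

$726.20

Bill 1, $1,500: fully absorbed by the deductible. Member owes $1,500 (running OOP $1,500).
Bill 2, $784: all of it applies to the deductible. Member owes $784 (running OOP $2,284).
Bill 3, $2,967: $166 finishes the deductible; $2,801 goes to coinsurance; 20% of $2,801 = $560.20. Member pays $726.20; OOP now $3,010.20.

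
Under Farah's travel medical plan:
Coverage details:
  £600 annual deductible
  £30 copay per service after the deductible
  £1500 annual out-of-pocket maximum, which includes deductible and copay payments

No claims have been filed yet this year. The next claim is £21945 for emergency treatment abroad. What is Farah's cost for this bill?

£630

Nothing has been paid toward the £600 deductible, so the first £600 of this charge is applied there.
The remaining £21345 (= £21945 − £600) moves to the copay.
Copay on this service: £30.
So the traveler owes £600 + £30 = £630 before any cap.
Total out-of-pocket so far would be £0 + £630 = £630, below the £1500 cap — no reduction.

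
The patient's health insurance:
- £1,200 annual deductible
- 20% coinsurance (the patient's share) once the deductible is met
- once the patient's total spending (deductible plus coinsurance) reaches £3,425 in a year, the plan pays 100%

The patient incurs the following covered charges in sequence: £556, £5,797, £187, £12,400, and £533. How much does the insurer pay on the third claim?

£149.60

Bill 1, £556: all of it applies to the deductible. Cost to patient: £556. OOP to date £556. Plan pays £556 − £556 = £0.
Bill 2, £5,797: deductible takes £644, £5,153 remains; 20% of £5,153 = £1,030.60. Patient owes £1,674.60 (running OOP £2,230.60). Insurer: £5,797 − £1,674.60 = £4,122.40.
Bill 3, £187: deductible met; 20% of £187 = £37.40. Cost to patient: £37.40. OOP to date £2,268. Plan pays £187 − £37.40 = £149.60.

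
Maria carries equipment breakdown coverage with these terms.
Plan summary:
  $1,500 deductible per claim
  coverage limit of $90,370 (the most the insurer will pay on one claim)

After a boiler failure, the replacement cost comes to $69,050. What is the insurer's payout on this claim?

$67,550

After the deductible, $69,050 − $1,500 = $67,550 remains.
$67,550 is within the $90,370 limit, so the insurer pays $67,550.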